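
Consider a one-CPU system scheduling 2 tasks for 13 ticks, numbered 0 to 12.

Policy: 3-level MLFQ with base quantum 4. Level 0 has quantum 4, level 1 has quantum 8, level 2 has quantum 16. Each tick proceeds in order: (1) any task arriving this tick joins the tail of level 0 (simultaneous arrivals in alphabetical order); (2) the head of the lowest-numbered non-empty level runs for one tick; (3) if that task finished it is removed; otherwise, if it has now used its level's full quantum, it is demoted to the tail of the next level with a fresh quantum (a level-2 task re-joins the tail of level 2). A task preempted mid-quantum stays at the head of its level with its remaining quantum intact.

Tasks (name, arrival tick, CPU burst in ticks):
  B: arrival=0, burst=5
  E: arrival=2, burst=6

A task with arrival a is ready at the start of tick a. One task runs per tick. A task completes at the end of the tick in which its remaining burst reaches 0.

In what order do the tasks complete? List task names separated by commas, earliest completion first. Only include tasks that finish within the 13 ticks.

completion order = B, E

t=0: L0/L1/L2 = B/-/- → run B
t=1: L0/L1/L2 = B/-/- → run B
t=2: L0/L1/L2 = BE/-/- → run B
t=3: L0/L1/L2 = BE/-/- → run B
t=4: L0/L1/L2 = E/B/- → run E
t=5: L0/L1/L2 = E/B/- → run E
t=6: L0/L1/L2 = E/B/- → run E
t=7: L0/L1/L2 = E/B/- → run E
t=8: L0/L1/L2 = -/BE/- → run B
t=9: L0/L1/L2 = -/E/- → run E
t=10: L0/L1/L2 = -/E/- → run E
t=11: (idle)
t=12: (idle)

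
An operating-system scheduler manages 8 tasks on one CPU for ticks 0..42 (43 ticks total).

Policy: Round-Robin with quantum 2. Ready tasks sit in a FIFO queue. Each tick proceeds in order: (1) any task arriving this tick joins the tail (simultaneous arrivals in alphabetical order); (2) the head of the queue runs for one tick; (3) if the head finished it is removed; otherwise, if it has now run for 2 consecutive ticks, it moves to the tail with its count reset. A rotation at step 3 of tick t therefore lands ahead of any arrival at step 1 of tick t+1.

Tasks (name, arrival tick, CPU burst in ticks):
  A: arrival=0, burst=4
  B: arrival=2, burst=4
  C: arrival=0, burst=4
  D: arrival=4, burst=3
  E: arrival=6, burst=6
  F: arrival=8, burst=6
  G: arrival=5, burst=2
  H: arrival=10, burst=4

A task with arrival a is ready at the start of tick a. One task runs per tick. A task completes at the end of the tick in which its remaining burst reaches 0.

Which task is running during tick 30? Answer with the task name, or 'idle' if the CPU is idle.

t=0: queue=[A,C] q_used=0 → run A
t=1: queue=[A,C] q_used=1 → run A
t=2: queue=[C,A,B] q_used=0 → run C
t=3: queue=[C,A,B] q_used=1 → run C
t=4: queue=[A,B,C,D] q_used=0 → run A
t=5: queue=[A,B,C,D,G] q_used=1 → run A
t=6: queue=[B,C,D,G,E] q_used=0 → run B
t=7: queue=[B,C,D,G,E] q_used=1 → run B
t=8: queue=[C,D,G,E,B,F] q_used=0 → run C
t=9: queue=[C,D,G,E,B,F] q_used=1 → run C
t=10: queue=[D,G,E,B,F,H] q_used=0 → run D
t=11: queue=[D,G,E,B,F,H] q_used=1 → run D
t=12: queue=[G,E,B,F,H,D] q_used=0 → run G
t=13: queue=[G,E,B,F,H,D] q_used=1 → run G
t=14: queue=[E,B,F,H,D] q_used=0 → run E
t=15: queue=[E,B,F,H,D] q_used=1 → run E
t=16: queue=[B,F,H,D,E] q_used=0 → run B
t=17: queue=[B,F,H,D,E] q_used=1 → run B
t=18: queue=[F,H,D,E] q_used=0 → run F
t=19: queue=[F,H,D,E] q_used=1 → run F
t=20: queue=[H,D,E,F] q_used=0 → run H
t=21: queue=[H,D,E,F] q_used=1 → run H
t=22: queue=[D,E,F,H] q_used=0 → run D
t=23: queue=[E,F,H] q_used=0 → run E
t=24: queue=[E,F,H] q_used=1 → run E
t=25: queue=[F,H,E] q_used=0 → run F
t=26: queue=[F,H,E] q_used=1 → run F
t=27: queue=[H,E,F] q_used=0 → run H
t=28: queue=[H,E,F] q_used=1 → run H
t=29: queue=[E,F] q_used=0 → run E
t=30: queue=[E,F] q_used=1 → run E
t=31: queue=[F] q_used=0 → run F
t=32: queue=[F] q_used=1 → run F
t=33: (idle)
t=34: (idle)
t=35: (idle)
t=36: (idle)
t=37: (idle)
t=38: (idle)
t=39: (idle)
t=40: (idle)
t=41: (idle)
t=42: (idle)

running at tick 30 = E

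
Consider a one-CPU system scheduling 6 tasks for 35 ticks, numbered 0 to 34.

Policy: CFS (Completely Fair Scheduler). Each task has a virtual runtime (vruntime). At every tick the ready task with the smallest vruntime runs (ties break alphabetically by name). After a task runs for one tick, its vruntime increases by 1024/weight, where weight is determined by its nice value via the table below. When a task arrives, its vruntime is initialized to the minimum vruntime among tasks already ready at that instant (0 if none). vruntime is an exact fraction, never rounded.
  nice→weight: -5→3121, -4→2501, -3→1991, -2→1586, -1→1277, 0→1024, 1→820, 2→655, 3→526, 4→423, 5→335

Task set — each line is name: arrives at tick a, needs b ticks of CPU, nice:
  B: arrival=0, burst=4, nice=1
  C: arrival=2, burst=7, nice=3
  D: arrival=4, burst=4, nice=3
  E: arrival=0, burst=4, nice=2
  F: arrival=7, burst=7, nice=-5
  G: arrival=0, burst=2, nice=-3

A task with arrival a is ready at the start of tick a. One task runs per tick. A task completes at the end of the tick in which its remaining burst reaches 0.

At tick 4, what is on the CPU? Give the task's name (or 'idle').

t=0: vr[B=0 E=0 G=0] → run B
t=1: vr[B=256/205 E=0 G=0] → run E
t=2: vr[B=256/205 C=0 E=1024/655 G=0] → run C
t=3: vr[B=256/205 C=512/263 E=1024/655 G=0] → run G
t=4: vr[B=256/205 C=512/263 D=1024/1991 E=1024/655 G=1024/1991] → run D
t=5: vr[B=256/205 C=512/263 D=1288704/523633 E=1024/655 G=1024/1991] → run G
t=6: vr[B=256/205 C=512/263 D=1288704/523633 E=1024/655] → run B
t=7: vr[B=512/205 C=512/263 D=1288704/523633 E=1024/655 F=1024/655] → run E
t=8: vr[B=512/205 C=512/263 D=1288704/523633 E=2048/655 F=1024/655] → run F
t=9: vr[B=512/205 C=512/263 D=1288704/523633 E=2048/655 F=3866624/2044255] → run F
t=10: vr[B=512/205 C=512/263 D=1288704/523633 E=2048/655 F=4537344/2044255] → run C
t=11: vr[B=512/205 C=1024/263 D=1288704/523633 E=2048/655 F=4537344/2044255] → run F
t=12: vr[B=512/205 C=1024/263 D=1288704/523633 E=2048/655 F=5208064/2044255] → run D
t=13: vr[B=512/205 C=1024/263 D=2308096/523633 E=2048/655 F=5208064/2044255] → run B
t=14: vr[B=768/205 C=1024/263 D=2308096/523633 E=2048/655 F=5208064/2044255] → run F
t=15: vr[B=768/205 C=1024/263 D=2308096/523633 E=2048/655 F=5878784/2044255] → run F
t=16: vr[B=768/205 C=1024/263 D=2308096/523633 E=2048/655 F=6549504/2044255] → run E
t=17: vr[B=768/205 C=1024/263 D=2308096/523633 E=3072/655 F=6549504/2044255] → run F
t=18: vr[B=768/205 C=1024/263 D=2308096/523633 E=3072/655 F=7220224/2044255] → run F
t=19: vr[B=768/205 C=1024/263 D=2308096/523633 E=3072/655] → run B
t=20: vr[C=1024/263 D=2308096/523633 E=3072/655] → run C
t=21: vr[C=1536/263 D=2308096/523633 E=3072/655] → run D
t=22: vr[C=1536/263 D=3327488/523633 E=3072/655] → run E
t=23: vr[C=1536/263 D=3327488/523633] → run C
t=24: vr[C=2048/263 D=3327488/523633] → run D
t=25: vr[C=2048/263] → run C
t=26: vr[C=2560/263] → run C
t=27: vr[C=3072/263] → run C
t=28: (idle)
t=29: (idle)
t=30: (idle)
t=31: (idle)
t=32: (idle)
t=33: (idle)
t=34: (idle)

running at tick 4 = D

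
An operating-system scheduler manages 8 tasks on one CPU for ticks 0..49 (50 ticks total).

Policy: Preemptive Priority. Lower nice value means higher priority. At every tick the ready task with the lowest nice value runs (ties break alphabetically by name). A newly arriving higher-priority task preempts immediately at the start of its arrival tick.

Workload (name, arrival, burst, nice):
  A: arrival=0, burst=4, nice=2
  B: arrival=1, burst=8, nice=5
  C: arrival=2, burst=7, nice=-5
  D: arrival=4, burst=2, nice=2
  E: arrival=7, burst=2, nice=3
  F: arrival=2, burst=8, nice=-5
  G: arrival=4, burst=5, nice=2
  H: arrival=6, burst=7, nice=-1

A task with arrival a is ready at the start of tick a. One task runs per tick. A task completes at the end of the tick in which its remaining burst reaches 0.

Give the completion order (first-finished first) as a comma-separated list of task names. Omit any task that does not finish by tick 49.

t=0: ready={A} → run A
t=1: ready={A,B} → run A
t=2: ready={A,B,C,F} → run C
t=3: ready={A,B,C,F} → run C
t=4: ready={A,B,C,D,F,G} → run C
t=5: ready={A,B,C,D,F,G} → run C
t=6: ready={A,B,C,D,F,G,H} → run C
t=7: ready={A,B,C,D,E,F,G,H} → run C
t=8: ready={A,B,C,D,E,F,G,H} → run C
t=9: ready={A,B,D,E,F,G,H} → run F
t=10: ready={A,B,D,E,F,G,H} → run F
t=11: ready={A,B,D,E,F,G,H} → run F
t=12: ready={A,B,D,E,F,G,H} → run F
t=13: ready={A,B,D,E,F,G,H} → run F
t=14: ready={A,B,D,E,F,G,H} → run F
t=15: ready={A,B,D,E,F,G,H} → run F
t=16: ready={A,B,D,E,F,G,H} → run F
t=17: ready={A,B,D,E,G,H} → run H
t=18: ready={A,B,D,E,G,H} → run H
t=19: ready={A,B,D,E,G,H} → run H
t=20: ready={A,B,D,E,G,H} → run H
t=21: ready={A,B,D,E,G,H} → run H
t=22: ready={A,B,D,E,G,H} → run H
t=23: ready={A,B,D,E,G,H} → run H
t=24: ready={A,B,D,E,G} → run A
t=25: ready={A,B,D,E,G} → run A
t=26: ready={B,D,E,G} → run D
t=27: ready={B,D,E,G} → run D
t=28: ready={B,E,G} → run G
t=29: ready={B,E,G} → run G
t=30: ready={B,E,G} → run G
t=31: ready={B,E,G} → run G
t=32: ready={B,E,G} → run G
t=33: ready={B,E} → run E
t=34: ready={B,E} → run E
t=35: ready={B} → run B
t=36: ready={B} → run B
t=37: ready={B} → run B
t=38: ready={B} → run B
t=39: ready={B} → run B
t=40: ready={B} → run B
t=41: ready={B} → run B
t=42: ready={B} → run B
t=43: (idle)
t=44: (idle)
t=45: (idle)
t=46: (idle)
t=47: (idle)
t=48: (idle)
t=49: (idle)

completion order = C, F, H, A, D, G, E, B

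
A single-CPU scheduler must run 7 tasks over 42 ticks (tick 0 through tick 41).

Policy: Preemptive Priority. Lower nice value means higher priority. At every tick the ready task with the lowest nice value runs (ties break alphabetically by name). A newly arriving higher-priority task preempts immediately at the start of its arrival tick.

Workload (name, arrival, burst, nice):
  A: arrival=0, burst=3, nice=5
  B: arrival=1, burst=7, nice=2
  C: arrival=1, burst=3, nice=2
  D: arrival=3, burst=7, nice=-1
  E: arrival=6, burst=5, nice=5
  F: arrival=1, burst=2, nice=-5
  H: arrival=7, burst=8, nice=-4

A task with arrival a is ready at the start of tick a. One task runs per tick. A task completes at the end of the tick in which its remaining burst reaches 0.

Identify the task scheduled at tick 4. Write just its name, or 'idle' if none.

running at tick 4 = D

t=0: ready={A} → run A
t=1: ready={A,B,C,F} → run F
t=2: ready={A,B,C,F} → run F
t=3: ready={A,B,C,D} → run D
t=4: ready={A,B,C,D} → run D
t=5: ready={A,B,C,D} → run D
t=6: ready={A,B,C,D,E} → run D
t=7: ready={A,B,C,D,E,H} → run H
t=8: ready={A,B,C,D,E,H} → run H
t=9: ready={A,B,C,D,E,H} → run H
t=10: ready={A,B,C,D,E,H} → run H
t=11: ready={A,B,C,D,E,H} → run H
t=12: ready={A,B,C,D,E,H} → run H
t=13: ready={A,B,C,D,E,H} → run H
t=14: ready={A,B,C,D,E,H} → run H
t=15: ready={A,B,C,D,E} → run D
t=16: ready={A,B,C,D,E} → run D
t=17: ready={A,B,C,D,E} → run D
t=18: ready={A,B,C,E} → run B
t=19: ready={A,B,C,E} → run B
t=20: ready={A,B,C,E} → run B
t=21: ready={A,B,C,E} → run B
t=22: ready={A,B,C,E} → run B
t=23: ready={A,B,C,E} → run B
t=24: ready={A,B,C,E} → run B
t=25: ready={A,C,E} → run C
t=26: ready={A,C,E} → run C
t=27: ready={A,C,E} → run C
t=28: ready={A,E} → run A
t=29: ready={A,E} → run A
t=30: ready={E} → run E
t=31: ready={E} → run E
t=32: ready={E} → run E
t=33: ready={E} → run E
t=34: ready={E} → run E
t=35: (idle)
t=36: (idle)
t=37: (idle)
t=38: (idle)
t=39: (idle)
t=40: (idle)
t=41: (idle)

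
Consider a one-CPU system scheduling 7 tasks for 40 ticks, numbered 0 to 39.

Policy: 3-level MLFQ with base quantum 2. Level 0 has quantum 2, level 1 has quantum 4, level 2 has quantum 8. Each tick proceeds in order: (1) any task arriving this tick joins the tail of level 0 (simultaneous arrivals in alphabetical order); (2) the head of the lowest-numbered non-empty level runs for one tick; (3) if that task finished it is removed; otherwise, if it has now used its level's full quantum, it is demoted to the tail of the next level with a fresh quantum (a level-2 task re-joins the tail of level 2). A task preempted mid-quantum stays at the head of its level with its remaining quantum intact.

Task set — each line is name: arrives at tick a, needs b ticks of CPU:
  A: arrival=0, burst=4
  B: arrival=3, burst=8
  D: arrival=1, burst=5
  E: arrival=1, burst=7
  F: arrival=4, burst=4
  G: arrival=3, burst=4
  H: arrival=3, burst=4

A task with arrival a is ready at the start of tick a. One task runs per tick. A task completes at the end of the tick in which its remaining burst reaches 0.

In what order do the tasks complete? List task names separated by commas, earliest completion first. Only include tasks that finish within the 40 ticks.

completion order = A, D, G, H, F, E, B

t=0: L0/L1/L2 = A/-/- → run A
t=1: L0/L1/L2 = ADE/-/- → run A
t=2: L0/L1/L2 = DE/A/- → run D
t=3: L0/L1/L2 = DEBGH/A/- → run D
t=4: L0/L1/L2 = EBGHF/AD/- → run E
t=5: L0/L1/L2 = EBGHF/AD/- → run E
t=6: L0/L1/L2 = BGHF/ADE/- → run B
t=7: L0/L1/L2 = BGHF/ADE/- → run B
t=8: L0/L1/L2 = GHF/ADEB/- → run G
t=9: L0/L1/L2 = GHF/ADEB/- → run G
t=10: L0/L1/L2 = HF/ADEBG/- → run H
t=11: L0/L1/L2 = HF/ADEBG/- → run H
t=12: L0/L1/L2 = F/ADEBGH/- → run F
t=13: L0/L1/L2 = F/ADEBGH/- → run F
t=14: L0/L1/L2 = -/ADEBGHF/- → run A
t=15: L0/L1/L2 = -/ADEBGHF/- → run A
t=16: L0/L1/L2 = -/DEBGHF/- → run D
t=17: L0/L1/L2 = -/DEBGHF/- → run D
t=18: L0/L1/L2 = -/DEBGHF/- → run D
t=19: L0/L1/L2 = -/EBGHF/- → run E
t=20: L0/L1/L2 = -/EBGHF/- → run E
t=21: L0/L1/L2 = -/EBGHF/- → run E
t=22: L0/L1/L2 = -/EBGHF/- → run E
t=23: L0/L1/L2 = -/BGHF/E → run B
t=24: L0/L1/L2 = -/BGHF/E → run B
t=25: L0/L1/L2 = -/BGHF/E → run B
t=26: L0/L1/L2 = -/BGHF/E → run B
t=27: L0/L1/L2 = -/GHF/EB → run G
t=28: L0/L1/L2 = -/GHF/EB → run G
t=29: L0/L1/L2 = -/HF/EB → run H
t=30: L0/L1/L2 = -/HF/EB → run H
t=31: L0/L1/L2 = -/F/EB → run F
t=32: L0/L1/L2 = -/F/EB → run F
t=33: L0/L1/L2 = -/-/EB → run E
t=34: L0/L1/L2 = -/-/B → run B
t=35: L0/L1/L2 = -/-/B → run B
t=36: (idle)
t=37: (idle)
t=38: (idle)
t=39: (idle)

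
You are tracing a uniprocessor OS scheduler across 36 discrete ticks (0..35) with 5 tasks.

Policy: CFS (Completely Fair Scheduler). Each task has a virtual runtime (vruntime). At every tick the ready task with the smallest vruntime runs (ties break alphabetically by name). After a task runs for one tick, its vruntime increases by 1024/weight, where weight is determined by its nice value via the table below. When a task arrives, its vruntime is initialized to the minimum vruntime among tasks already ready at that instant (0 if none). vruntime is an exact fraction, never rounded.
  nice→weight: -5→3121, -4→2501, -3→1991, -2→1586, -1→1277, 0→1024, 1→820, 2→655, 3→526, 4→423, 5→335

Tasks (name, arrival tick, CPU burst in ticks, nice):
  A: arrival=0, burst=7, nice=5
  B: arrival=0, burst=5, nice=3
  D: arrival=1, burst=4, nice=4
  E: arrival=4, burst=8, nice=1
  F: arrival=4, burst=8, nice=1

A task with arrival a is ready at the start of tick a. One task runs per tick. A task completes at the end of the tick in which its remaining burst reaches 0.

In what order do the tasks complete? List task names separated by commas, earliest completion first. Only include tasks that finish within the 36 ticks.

completion order = D, B, E, F, A

t=0: vr[A=0 B=0] → run A
t=1: vr[A=1024/335 B=0 D=0] → run B
t=2: vr[A=1024/335 B=512/263 D=0] → run D
t=3: vr[A=1024/335 B=512/263 D=1024/423] → run B
t=4: vr[A=1024/335 B=1024/263 D=1024/423 E=1024/423 F=1024/423] → run D
t=5: vr[A=1024/335 B=1024/263 D=2048/423 E=1024/423 F=1024/423] → run E
t=6: vr[A=1024/335 B=1024/263 D=2048/423 E=318208/86715 F=1024/423] → run F
t=7: vr[A=1024/335 B=1024/263 D=2048/423 E=318208/86715 F=318208/86715] → run A
t=8: vr[A=2048/335 B=1024/263 D=2048/423 E=318208/86715 F=318208/86715] → run E
t=9: vr[A=2048/335 B=1024/263 D=2048/423 E=426496/86715 F=318208/86715] → run F
t=10: vr[A=2048/335 B=1024/263 D=2048/423 E=426496/86715 F=426496/86715] → run B
t=11: vr[A=2048/335 B=1536/263 D=2048/423 E=426496/86715 F=426496/86715] → run D
t=12: vr[A=2048/335 B=1536/263 D=1024/141 E=426496/86715 F=426496/86715] → run E
t=13: vr[A=2048/335 B=1536/263 D=1024/141 E=534784/86715 F=426496/86715] → run F
t=14: vr[A=2048/335 B=1536/263 D=1024/141 E=534784/86715 F=534784/86715] → run B
t=15: vr[A=2048/335 B=2048/263 D=1024/141 E=534784/86715 F=534784/86715] → run A
t=16: vr[A=3072/335 B=2048/263 D=1024/141 E=534784/86715 F=534784/86715] → run E
t=17: vr[A=3072/335 B=2048/263 D=1024/141 E=643072/86715 F=534784/86715] → run F
t=18: vr[A=3072/335 B=2048/263 D=1024/141 E=643072/86715 F=643072/86715] → run D
t=19: vr[A=3072/335 B=2048/263 E=643072/86715 F=643072/86715] → run E
t=20: vr[A=3072/335 B=2048/263 E=150272/17343 F=643072/86715] → run F
t=21: vr[A=3072/335 B=2048/263 E=150272/17343 F=150272/17343] → run B
t=22: vr[A=3072/335 E=150272/17343 F=150272/17343] → run E
t=23: vr[A=3072/335 E=859648/86715 F=150272/17343] → run F
t=24: vr[A=3072/335 E=859648/86715 F=859648/86715] → run A
t=25: vr[A=4096/335 E=859648/86715 F=859648/86715] → run E
t=26: vr[A=4096/335 E=967936/86715 F=859648/86715] → run F
t=27: vr[A=4096/335 E=967936/86715 F=967936/86715] → run E
t=28: vr[A=4096/335 F=967936/86715] → run F
t=29: vr[A=4096/335] → run A
t=30: vr[A=1024/67] → run A
t=31: vr[A=6144/335] → run A
t=32: (idle)
t=33: (idle)
t=34: (idle)
t=35: (idle)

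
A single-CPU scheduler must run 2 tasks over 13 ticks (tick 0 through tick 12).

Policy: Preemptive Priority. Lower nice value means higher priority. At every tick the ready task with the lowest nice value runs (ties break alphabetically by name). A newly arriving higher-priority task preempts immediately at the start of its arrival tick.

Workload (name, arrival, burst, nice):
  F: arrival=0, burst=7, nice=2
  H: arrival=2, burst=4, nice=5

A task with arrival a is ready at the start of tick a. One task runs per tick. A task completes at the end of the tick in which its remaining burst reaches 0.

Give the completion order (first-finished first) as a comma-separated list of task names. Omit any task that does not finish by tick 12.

t=0: ready={F} → run F
t=1: ready={F} → run F
t=2: ready={F,H} → run F
t=3: ready={F,H} → run F
t=4: ready={F,H} → run F
t=5: ready={F,H} → run F
t=6: ready={F,H} → run F
t=7: ready={H} → run H
t=8: ready={H} → run H
t=9: ready={H} → run H
t=10: ready={H} → run H
t=11: (idle)
t=12: (idle)

completion order = F, H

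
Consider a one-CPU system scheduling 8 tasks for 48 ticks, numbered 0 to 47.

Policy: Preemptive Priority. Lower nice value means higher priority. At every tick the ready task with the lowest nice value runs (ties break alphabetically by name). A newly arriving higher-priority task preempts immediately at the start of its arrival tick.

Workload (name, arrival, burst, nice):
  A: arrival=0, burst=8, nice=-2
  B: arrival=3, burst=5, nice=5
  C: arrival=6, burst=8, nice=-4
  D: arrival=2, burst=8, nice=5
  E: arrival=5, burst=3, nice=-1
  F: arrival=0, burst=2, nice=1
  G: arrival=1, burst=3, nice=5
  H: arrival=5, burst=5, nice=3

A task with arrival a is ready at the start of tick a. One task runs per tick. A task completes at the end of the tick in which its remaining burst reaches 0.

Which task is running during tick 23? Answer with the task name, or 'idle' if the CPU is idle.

t=0: ready={A,F} → run A
t=1: ready={A,F,G} → run A
t=2: ready={A,D,F,G} → run A
t=3: ready={A,B,D,F,G} → run A
t=4: ready={A,B,D,F,G} → run A
t=5: ready={A,B,D,E,F,G,H} → run A
t=6: ready={A,B,C,D,E,F,G,H} → run C
t=7: ready={A,B,C,D,E,F,G,H} → run C
t=8: ready={A,B,C,D,E,F,G,H} → run C
t=9: ready={A,B,C,D,E,F,G,H} → run C
t=10: ready={A,B,C,D,E,F,G,H} → run C
t=11: ready={A,B,C,D,E,F,G,H} → run C
t=12: ready={A,B,C,D,E,F,G,H} → run C
t=13: ready={A,B,C,D,E,F,G,H} → run C
t=14: ready={A,B,D,E,F,G,H} → run A
t=15: ready={A,B,D,E,F,G,H} → run A
t=16: ready={B,D,E,F,G,H} → run E
t=17: ready={B,D,E,F,G,H} → run E
t=18: ready={B,D,E,F,G,H} → run E
t=19: ready={B,D,F,G,H} → run F
t=20: ready={B,D,F,G,H} → run F
t=21: ready={B,D,G,H} → run H
t=22: ready={B,D,G,H} → run H
t=23: ready={B,D,G,H} → run H
t=24: ready={B,D,G,H} → run H
t=25: ready={B,D,G,H} → run H
t=26: ready={B,D,G} → run B
t=27: ready={B,D,G} → run B
t=28: ready={B,D,G} → run B
t=29: ready={B,D,G} → run B
t=30: ready={B,D,G} → run B
t=31: ready={D,G} → run D
t=32: ready={D,G} → run D
t=33: ready={D,G} → run D
t=34: ready={D,G} → run D
t=35: ready={D,G} → run D
t=36: ready={D,G} → run D
t=37: ready={D,G} → run D
t=38: ready={D,G} → run D
t=39: ready={G} → run G
t=40: ready={G} → run G
t=41: ready={G} → run G
t=42: (idle)
t=43: (idle)
t=44: (idle)
t=45: (idle)
t=46: (idle)
t=47: (idle)

running at tick 23 = H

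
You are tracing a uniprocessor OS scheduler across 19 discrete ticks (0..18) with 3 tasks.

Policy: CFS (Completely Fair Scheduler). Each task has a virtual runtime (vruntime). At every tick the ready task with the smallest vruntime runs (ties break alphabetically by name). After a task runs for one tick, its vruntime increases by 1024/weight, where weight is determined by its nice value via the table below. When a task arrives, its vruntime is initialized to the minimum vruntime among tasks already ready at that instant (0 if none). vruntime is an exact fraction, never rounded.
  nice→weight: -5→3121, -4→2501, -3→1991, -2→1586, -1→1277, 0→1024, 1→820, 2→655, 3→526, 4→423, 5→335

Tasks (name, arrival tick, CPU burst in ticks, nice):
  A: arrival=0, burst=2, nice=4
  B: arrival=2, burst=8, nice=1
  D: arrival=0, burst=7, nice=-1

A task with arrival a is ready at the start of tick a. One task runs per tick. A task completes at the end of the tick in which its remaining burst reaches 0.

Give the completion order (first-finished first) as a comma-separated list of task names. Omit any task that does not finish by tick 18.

completion order = A, D, B

t=0: vr[A=0 D=0] → run A
t=1: vr[A=1024/423 D=0] → run D
t=2: vr[A=1024/423 B=1024/1277 D=1024/1277] → run B
t=3: vr[A=1024/423 B=536832/261785 D=1024/1277] → run D
t=4: vr[A=1024/423 B=536832/261785 D=2048/1277] → run D
t=5: vr[A=1024/423 B=536832/261785 D=3072/1277] → run B
t=6: vr[A=1024/423 B=863744/261785 D=3072/1277] → run D
t=7: vr[A=1024/423 B=863744/261785 D=4096/1277] → run A
t=8: vr[B=863744/261785 D=4096/1277] → run D
t=9: vr[B=863744/261785 D=5120/1277] → run B
t=10: vr[B=1190656/261785 D=5120/1277] → run D
t=11: vr[B=1190656/261785 D=6144/1277] → run B
t=12: vr[B=1517568/261785 D=6144/1277] → run D
t=13: vr[B=1517568/261785] → run B
t=14: vr[B=368896/52357] → run B
t=15: vr[B=2171392/261785] → run B
t=16: vr[B=2498304/261785] → run B
t=17: (idle)
t=18: (idle)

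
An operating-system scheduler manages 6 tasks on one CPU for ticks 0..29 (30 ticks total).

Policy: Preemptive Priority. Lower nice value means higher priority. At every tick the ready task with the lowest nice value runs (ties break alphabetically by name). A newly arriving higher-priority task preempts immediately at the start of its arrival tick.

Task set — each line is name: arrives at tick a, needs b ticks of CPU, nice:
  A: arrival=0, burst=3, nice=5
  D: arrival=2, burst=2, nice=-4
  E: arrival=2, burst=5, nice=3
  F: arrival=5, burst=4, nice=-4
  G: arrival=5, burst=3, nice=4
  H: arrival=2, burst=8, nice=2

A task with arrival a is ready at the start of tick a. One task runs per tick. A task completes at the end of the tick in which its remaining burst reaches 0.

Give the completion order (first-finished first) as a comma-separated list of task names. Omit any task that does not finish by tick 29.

t=0: ready={A} → run A
t=1: ready={A} → run A
t=2: ready={A,D,E,H} → run D
t=3: ready={A,D,E,H} → run D
t=4: ready={A,E,H} → run H
t=5: ready={A,E,F,G,H} → run F
t=6: ready={A,E,F,G,H} → run F
t=7: ready={A,E,F,G,H} → run F
t=8: ready={A,E,F,G,H} → run F
t=9: ready={A,E,G,H} → run H
t=10: ready={A,E,G,H} → run H
t=11: ready={A,E,G,H} → run H
t=12: ready={A,E,G,H} → run H
t=13: ready={A,E,G,H} → run H
t=14: ready={A,E,G,H} → run H
t=15: ready={A,E,G,H} → run H
t=16: ready={A,E,G} → run E
t=17: ready={A,E,G} → run E
t=18: ready={A,E,G} → run E
t=19: ready={A,E,G} → run E
t=20: ready={A,E,G} → run E
t=21: ready={A,G} → run G
t=22: ready={A,G} → run G
t=23: ready={A,G} → run G
t=24: ready={A} → run A
t=25: (idle)
t=26: (idle)
t=27: (idle)
t=28: (idle)
t=29: (idle)

completion order = D, F, H, E, G, A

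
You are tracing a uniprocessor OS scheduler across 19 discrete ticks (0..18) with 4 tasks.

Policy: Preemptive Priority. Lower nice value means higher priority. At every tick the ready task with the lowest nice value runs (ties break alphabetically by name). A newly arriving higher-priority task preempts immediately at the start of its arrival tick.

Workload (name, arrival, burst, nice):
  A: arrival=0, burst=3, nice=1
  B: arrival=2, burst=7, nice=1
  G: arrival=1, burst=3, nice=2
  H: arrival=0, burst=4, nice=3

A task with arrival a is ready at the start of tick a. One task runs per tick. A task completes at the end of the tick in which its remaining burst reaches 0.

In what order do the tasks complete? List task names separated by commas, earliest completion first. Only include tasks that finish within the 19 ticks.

completion order = A, B, G, H

t=0: ready={A,H} → run A
t=1: ready={A,G,H} → run A
t=2: ready={A,B,G,H} → run A
t=3: ready={B,G,H} → run B
t=4: ready={B,G,H} → run B
t=5: ready={B,G,H} → run B
t=6: ready={B,G,H} → run B
t=7: ready={B,G,H} → run B
t=8: ready={B,G,H} → run B
t=9: ready={B,G,H} → run B
t=10: ready={G,H} → run G
t=11: ready={G,H} → run G
t=12: ready={G,H} → run G
t=13: ready={H} → run H
t=14: ready={H} → run H
t=15: ready={H} → run H
t=16: ready={H} → run H
t=17: (idle)
t=18: (idle)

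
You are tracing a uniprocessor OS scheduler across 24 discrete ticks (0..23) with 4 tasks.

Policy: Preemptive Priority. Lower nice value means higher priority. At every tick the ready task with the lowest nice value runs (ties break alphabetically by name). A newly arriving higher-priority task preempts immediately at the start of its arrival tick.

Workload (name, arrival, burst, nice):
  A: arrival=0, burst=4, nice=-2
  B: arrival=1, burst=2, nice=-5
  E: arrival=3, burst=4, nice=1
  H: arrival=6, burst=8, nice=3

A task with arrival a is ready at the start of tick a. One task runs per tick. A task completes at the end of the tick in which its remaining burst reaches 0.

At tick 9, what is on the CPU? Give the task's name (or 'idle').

running at tick 9 = E

t=0: ready={A} → run A
t=1: ready={A,B} → run B
t=2: ready={A,B} → run B
t=3: ready={A,E} → run A
t=4: ready={A,E} → run A
t=5: ready={A,E} → run A
t=6: ready={E,H} → run E
t=7: ready={E,H} → run E
t=8: ready={E,H} → run E
t=9: ready={E,H} → run E
t=10: ready={H} → run H
t=11: ready={H} → run H
t=12: ready={H} → run H
t=13: ready={H} → run H
t=14: ready={H} → run H
t=15: ready={H} → run H
t=16: ready={H} → run H
t=17: ready={H} → run H
t=18: (idle)
t=19: (idle)
t=20: (idle)
t=21: (idle)
t=22: (idle)
t=23: (idle)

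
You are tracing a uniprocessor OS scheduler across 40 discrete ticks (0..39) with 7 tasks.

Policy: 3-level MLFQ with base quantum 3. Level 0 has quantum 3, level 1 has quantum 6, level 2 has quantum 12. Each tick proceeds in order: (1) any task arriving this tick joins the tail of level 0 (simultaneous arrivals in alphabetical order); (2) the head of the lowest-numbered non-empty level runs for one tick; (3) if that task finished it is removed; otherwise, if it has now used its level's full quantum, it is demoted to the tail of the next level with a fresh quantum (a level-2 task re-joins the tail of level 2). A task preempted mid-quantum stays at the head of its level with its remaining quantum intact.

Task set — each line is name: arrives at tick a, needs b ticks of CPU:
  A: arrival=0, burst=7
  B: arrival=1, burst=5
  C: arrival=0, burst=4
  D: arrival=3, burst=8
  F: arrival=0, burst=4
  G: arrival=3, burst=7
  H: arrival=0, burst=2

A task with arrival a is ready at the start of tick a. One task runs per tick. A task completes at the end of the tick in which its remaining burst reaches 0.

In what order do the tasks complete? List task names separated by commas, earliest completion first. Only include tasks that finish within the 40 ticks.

t=0: L0/L1/L2 = ACFH/-/- → run A
t=1: L0/L1/L2 = ACFHB/-/- → run A
t=2: L0/L1/L2 = ACFHB/-/- → run A
t=3: L0/L1/L2 = CFHBDG/A/- → run C
t=4: L0/L1/L2 = CFHBDG/A/- → run C
t=5: L0/L1/L2 = CFHBDG/A/- → run C
t=6: L0/L1/L2 = FHBDG/AC/- → run F
t=7: L0/L1/L2 = FHBDG/AC/- → run F
t=8: L0/L1/L2 = FHBDG/AC/- → run F
t=9: L0/L1/L2 = HBDG/ACF/- → run H
t=10: L0/L1/L2 = HBDG/ACF/- → run H
t=11: L0/L1/L2 = BDG/ACF/- → run B
t=12: L0/L1/L2 = BDG/ACF/- → run B
t=13: L0/L1/L2 = BDG/ACF/- → run B
t=14: L0/L1/L2 = DG/ACFB/- → run D
t=15: L0/L1/L2 = DG/ACFB/- → run D
t=16: L0/L1/L2 = DG/ACFB/- → run D
t=17: L0/L1/L2 = G/ACFBD/- → run G
t=18: L0/L1/L2 = G/ACFBD/- → run G
t=19: L0/L1/L2 = G/ACFBD/- → run G
t=20: L0/L1/L2 = -/ACFBDG/- → run A
t=21: L0/L1/L2 = -/ACFBDG/- → run A
t=22: L0/L1/L2 = -/ACFBDG/- → run A
t=23: L0/L1/L2 = -/ACFBDG/- → run A
t=24: L0/L1/L2 = -/CFBDG/- → run C
t=25: L0/L1/L2 = -/FBDG/- → run F
t=26: L0/L1/L2 = -/BDG/- → run B
t=27: L0/L1/L2 = -/BDG/- → run B
t=28: L0/L1/L2 = -/DG/- → run D
t=29: L0/L1/L2 = -/DG/- → run D
t=30: L0/L1/L2 = -/DG/- → run D
t=31: L0/L1/L2 = -/DG/- → run D
t=32: L0/L1/L2 = -/DG/- → run D
t=33: L0/L1/L2 = -/G/- → run G
t=34: L0/L1/L2 = -/G/- → run G
t=35: L0/L1/L2 = -/G/- → run G
t=36: L0/L1/L2 = -/G/- → run G
t=37: (idle)
t=38: (idle)
t=39: (idle)

completion order = H, A, C, F, B, D, G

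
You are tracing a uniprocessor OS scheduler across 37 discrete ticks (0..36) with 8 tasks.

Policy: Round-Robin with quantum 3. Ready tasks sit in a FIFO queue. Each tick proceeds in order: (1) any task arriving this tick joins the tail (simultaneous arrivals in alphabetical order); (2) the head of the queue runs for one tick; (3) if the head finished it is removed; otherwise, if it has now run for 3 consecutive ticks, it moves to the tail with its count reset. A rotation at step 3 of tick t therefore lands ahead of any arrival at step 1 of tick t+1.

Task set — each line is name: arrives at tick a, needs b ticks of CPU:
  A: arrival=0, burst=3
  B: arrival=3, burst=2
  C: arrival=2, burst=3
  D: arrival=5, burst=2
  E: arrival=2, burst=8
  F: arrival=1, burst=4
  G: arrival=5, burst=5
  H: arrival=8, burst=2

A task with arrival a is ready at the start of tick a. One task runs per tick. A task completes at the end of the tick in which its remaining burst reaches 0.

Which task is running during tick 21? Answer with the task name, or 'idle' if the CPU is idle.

t=0: queue=[A] q_used=0 → run A
t=1: queue=[A,F] q_used=1 → run A
t=2: queue=[A,F,C,E] q_used=2 → run A
t=3: queue=[F,C,E,B] q_used=0 → run F
t=4: queue=[F,C,E,B] q_used=1 → run F
t=5: queue=[F,C,E,B,D,G] q_used=2 → run F
t=6: queue=[C,E,B,D,G,F] q_used=0 → run C
t=7: queue=[C,E,B,D,G,F] q_used=1 → run C
t=8: queue=[C,E,B,D,G,F,H] q_used=2 → run C
t=9: queue=[E,B,D,G,F,H] q_used=0 → run E
t=10: queue=[E,B,D,G,F,H] q_used=1 → run E
t=11: queue=[E,B,D,G,F,H] q_used=2 → run E
t=12: queue=[B,D,G,F,H,E] q_used=0 → run B
t=13: queue=[B,D,G,F,H,E] q_used=1 → run B
t=14: queue=[D,G,F,H,E] q_used=0 → run D
t=15: queue=[D,G,F,H,E] q_used=1 → run D
t=16: queue=[G,F,H,E] q_used=0 → run G
t=17: queue=[G,F,H,E] q_used=1 → run G
t=18: queue=[G,F,H,E] q_used=2 → run G
t=19: queue=[F,H,E,G] q_used=0 → run F
t=20: queue=[H,E,G] q_used=0 → run H
t=21: queue=[H,E,G] q_used=1 → run H
t=22: queue=[E,G] q_used=0 → run E
t=23: queue=[E,G] q_used=1 → run E
t=24: queue=[E,G] q_used=2 → run E
t=25: queue=[G,E] q_used=0 → run G
t=26: queue=[G,E] q_used=1 → run G
t=27: queue=[E] q_used=0 → run E
t=28: queue=[E] q_used=1 → run E
t=29: (idle)
t=30: (idle)
t=31: (idle)
t=32: (idle)
t=33: (idle)
t=34: (idle)
t=35: (idle)
t=36: (idle)

running at tick 21 = H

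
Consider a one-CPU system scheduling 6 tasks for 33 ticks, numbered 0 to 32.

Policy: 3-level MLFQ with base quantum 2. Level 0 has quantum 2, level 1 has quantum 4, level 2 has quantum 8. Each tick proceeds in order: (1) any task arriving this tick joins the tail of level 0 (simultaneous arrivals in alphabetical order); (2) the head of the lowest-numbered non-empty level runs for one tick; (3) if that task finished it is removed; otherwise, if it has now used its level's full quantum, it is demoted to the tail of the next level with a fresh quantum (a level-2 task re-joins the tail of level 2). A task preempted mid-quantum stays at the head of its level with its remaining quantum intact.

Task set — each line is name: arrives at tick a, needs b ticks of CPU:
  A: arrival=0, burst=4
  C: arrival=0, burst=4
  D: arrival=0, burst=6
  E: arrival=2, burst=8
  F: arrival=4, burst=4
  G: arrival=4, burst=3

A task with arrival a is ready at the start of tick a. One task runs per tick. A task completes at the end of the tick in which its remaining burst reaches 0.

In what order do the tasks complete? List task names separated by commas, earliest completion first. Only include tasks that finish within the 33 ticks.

completion order = A, C, D, F, G, E

t=0: L0/L1/L2 = ACD/-/- → run A
t=1: L0/L1/L2 = ACD/-/- → run A
t=2: L0/L1/L2 = CDE/A/- → run C
t=3: L0/L1/L2 = CDE/A/- → run C
t=4: L0/L1/L2 = DEFG/AC/- → run D
t=5: L0/L1/L2 = DEFG/AC/- → run D
t=6: L0/L1/L2 = EFG/ACD/- → run E
t=7: L0/L1/L2 = EFG/ACD/- → run E
t=8: L0/L1/L2 = FG/ACDE/- → run F
t=9: L0/L1/L2 = FG/ACDE/- → run F
t=10: L0/L1/L2 = G/ACDEF/- → run G
t=11: L0/L1/L2 = G/ACDEF/- → run G
t=12: L0/L1/L2 = -/ACDEFG/- → run A
t=13: L0/L1/L2 = -/ACDEFG/- → run A
t=14: L0/L1/L2 = -/CDEFG/- → run C
t=15: L0/L1/L2 = -/CDEFG/- → run C
t=16: L0/L1/L2 = -/DEFG/- → run D
t=17: L0/L1/L2 = -/DEFG/- → run D
t=18: L0/L1/L2 = -/DEFG/- → run D
t=19: L0/L1/L2 = -/DEFG/- → run D
t=20: L0/L1/L2 = -/EFG/- → run E
t=21: L0/L1/L2 = -/EFG/- → run E
t=22: L0/L1/L2 = -/EFG/- → run E
t=23: L0/L1/L2 = -/EFG/- → run E
t=24: L0/L1/L2 = -/FG/E → run F
t=25: L0/L1/L2 = -/FG/E → run F
t=26: L0/L1/L2 = -/G/E → run G
t=27: L0/L1/L2 = -/-/E → run E
t=28: L0/L1/L2 = -/-/E → run E
t=29: (idle)
t=30: (idle)
t=31: (idle)
t=32: (idle)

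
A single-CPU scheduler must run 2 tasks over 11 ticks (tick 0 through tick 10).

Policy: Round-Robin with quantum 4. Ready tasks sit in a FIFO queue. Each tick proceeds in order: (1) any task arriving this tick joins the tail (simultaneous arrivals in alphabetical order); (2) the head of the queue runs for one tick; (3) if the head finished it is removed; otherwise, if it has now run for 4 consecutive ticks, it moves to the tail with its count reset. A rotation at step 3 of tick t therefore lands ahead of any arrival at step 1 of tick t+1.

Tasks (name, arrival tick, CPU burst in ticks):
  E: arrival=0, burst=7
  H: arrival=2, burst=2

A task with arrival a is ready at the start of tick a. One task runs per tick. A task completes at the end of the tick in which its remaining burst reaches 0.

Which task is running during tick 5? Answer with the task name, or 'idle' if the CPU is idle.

running at tick 5 = H

t=0: queue=[E] q_used=0 → run E
t=1: queue=[E] q_used=1 → run E
t=2: queue=[E,H] q_used=2 → run E
t=3: queue=[E,H] q_used=3 → run E
t=4: queue=[H,E] q_used=0 → run H
t=5: queue=[H,E] q_used=1 → run H
t=6: queue=[E] q_used=0 → run E
t=7: queue=[E] q_used=1 → run E
t=8: queue=[E] q_used=2 → run E
t=9: (idle)
t=10: (idle)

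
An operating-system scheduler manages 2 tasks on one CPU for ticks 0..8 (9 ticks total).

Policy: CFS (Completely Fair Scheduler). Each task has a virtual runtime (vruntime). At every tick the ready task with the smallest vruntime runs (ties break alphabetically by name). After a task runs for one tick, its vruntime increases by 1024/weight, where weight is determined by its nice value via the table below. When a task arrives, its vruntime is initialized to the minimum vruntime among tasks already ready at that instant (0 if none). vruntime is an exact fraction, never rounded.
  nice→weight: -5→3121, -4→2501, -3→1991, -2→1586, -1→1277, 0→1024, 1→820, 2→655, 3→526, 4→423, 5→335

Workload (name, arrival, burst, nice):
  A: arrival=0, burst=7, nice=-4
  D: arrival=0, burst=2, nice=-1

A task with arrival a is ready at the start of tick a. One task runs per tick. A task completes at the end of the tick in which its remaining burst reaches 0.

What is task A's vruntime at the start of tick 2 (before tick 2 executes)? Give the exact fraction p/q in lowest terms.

vruntime(A, start of tick 2) = 1024/2501

t=0: vr[A=0 D=0] → run A
t=1: vr[A=1024/2501 D=0] → run D
t=2: vr[A=1024/2501 D=1024/1277] → run A
t=3: vr[A=2048/2501 D=1024/1277] → run D
t=4: vr[A=2048/2501] → run A
t=5: vr[A=3072/2501] → run A
t=6: vr[A=4096/2501] → run A
t=7: vr[A=5120/2501] → run A
t=8: vr[A=6144/2501] → run A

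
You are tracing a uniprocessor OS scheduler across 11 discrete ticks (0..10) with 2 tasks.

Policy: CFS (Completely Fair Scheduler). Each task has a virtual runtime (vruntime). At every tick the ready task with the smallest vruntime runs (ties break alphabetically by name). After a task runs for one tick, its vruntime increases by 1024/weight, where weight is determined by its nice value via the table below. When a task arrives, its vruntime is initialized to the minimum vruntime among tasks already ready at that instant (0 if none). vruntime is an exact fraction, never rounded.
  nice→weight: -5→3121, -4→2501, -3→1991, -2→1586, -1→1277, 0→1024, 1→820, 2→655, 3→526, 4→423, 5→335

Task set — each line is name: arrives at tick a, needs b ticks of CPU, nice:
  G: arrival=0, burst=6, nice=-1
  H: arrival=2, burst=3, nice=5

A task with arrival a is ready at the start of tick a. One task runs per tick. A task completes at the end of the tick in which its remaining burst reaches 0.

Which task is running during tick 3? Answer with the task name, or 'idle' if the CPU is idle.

running at tick 3 = H

t=0: vr[G=0] → run G
t=1: vr[G=1024/1277] → run G
t=2: vr[G=2048/1277 H=2048/1277] → run G
t=3: vr[G=3072/1277 H=2048/1277] → run H
t=4: vr[G=3072/1277 H=1993728/427795] → run G
t=5: vr[G=4096/1277 H=1993728/427795] → run G
t=6: vr[G=5120/1277 H=1993728/427795] → run G
t=7: vr[H=1993728/427795] → run H
t=8: vr[H=3301376/427795] → run H
t=9: (idle)
t=10: (idle)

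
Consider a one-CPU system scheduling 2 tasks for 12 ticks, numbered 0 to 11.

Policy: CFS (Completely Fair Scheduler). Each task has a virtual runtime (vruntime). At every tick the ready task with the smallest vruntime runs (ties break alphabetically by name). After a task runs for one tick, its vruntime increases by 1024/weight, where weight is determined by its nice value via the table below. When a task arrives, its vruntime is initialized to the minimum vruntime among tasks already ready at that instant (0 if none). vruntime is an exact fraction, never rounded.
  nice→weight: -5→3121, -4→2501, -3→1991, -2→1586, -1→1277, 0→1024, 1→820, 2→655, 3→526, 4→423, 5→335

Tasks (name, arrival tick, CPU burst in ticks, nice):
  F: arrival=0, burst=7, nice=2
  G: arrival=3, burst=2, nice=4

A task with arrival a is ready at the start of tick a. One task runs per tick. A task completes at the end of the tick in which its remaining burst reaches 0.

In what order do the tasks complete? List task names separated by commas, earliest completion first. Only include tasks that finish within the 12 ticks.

completion order = G, F

t=0: vr[F=0] → run F
t=1: vr[F=1024/655] → run F
t=2: vr[F=2048/655] → run F
t=3: vr[F=3072/655 G=3072/655] → run F
t=4: vr[F=4096/655 G=3072/655] → run G
t=5: vr[F=4096/655 G=1970176/277065] → run F
t=6: vr[F=1024/131 G=1970176/277065] → run G
t=7: vr[F=1024/131] → run F
t=8: vr[F=6144/655] → run F
t=9: (idle)
t=10: (idle)
t=11: (idle)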